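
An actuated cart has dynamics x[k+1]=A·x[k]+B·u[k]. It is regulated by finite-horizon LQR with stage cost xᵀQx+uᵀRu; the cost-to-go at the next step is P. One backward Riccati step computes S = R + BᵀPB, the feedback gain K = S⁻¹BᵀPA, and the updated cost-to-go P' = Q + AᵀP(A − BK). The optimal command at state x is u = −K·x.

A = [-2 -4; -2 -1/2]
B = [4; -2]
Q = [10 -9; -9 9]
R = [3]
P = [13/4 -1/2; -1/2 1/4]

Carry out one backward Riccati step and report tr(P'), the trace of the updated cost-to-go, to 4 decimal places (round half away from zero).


BᵀP = [14.0000 -2.5000]
S = R + BᵀPB = [3] + [61.0000] = [64.0000]
BᵀPA = [-23.0000 -54.7500]
K = S⁻¹·BᵀPA = [-0.3594 -0.8555]
A−BK = [-0.5625 -0.5781; -2.7188 -2.2109]
AᵀP(A−BK) = [1.7344 2.0742; 2.0742 3.2256]
P' = Q + AᵀP(A−BK) = [11.7344 -6.9258; -6.9258 12.2256]
tr(P') = 23.9600

23.9600


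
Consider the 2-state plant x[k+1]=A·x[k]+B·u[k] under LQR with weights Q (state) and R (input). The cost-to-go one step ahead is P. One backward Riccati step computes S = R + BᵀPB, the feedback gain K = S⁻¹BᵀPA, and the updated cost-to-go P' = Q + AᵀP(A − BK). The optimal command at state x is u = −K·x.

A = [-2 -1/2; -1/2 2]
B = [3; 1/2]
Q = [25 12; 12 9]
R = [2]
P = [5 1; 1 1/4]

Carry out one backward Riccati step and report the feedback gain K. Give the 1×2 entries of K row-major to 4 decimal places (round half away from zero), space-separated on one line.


BᵀP = [15.5000 3.1250]
S = R + BᵀPB = [2] + [48.0625] = [50.0625]
BᵀPA = [-32.5625 -1.5000]
K = S⁻¹·BᵀPA = [-0.6504 -0.0300]
A−BK = [-0.0487 -0.4101; -0.1748 2.0150]
AᵀP(A−BK) = [0.8826 0.0243; 0.0243 0.2051]
P' = Q + AᵀP(A−BK) = [25.8826 12.0243; 12.0243 9.2051]
tr(P') = 35.0877

-0.6504 -0.0300


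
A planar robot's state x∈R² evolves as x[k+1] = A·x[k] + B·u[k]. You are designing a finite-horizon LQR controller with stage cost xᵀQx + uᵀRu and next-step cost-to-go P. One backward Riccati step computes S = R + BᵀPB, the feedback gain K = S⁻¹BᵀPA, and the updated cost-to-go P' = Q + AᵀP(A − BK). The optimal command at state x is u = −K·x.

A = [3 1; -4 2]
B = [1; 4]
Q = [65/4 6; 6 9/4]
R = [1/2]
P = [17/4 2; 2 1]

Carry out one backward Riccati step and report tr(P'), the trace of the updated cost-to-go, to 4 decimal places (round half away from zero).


BᵀP = [12.2500 6.0000]
S = R + BᵀPB = [1/2] + [36.2500] = [36.7500]
BᵀPA = [12.7500 24.2500]
K = S⁻¹·BᵀPA = [0.3469 0.6599]
A−BK = [2.6531 0.3401; -5.3878 -0.6395]
AᵀP(A−BK) = [1.8265 0.3367; 0.3367 0.2483]
P' = Q + AᵀP(A−BK) = [18.0765 6.3367; 6.3367 2.4983]
tr(P') = 20.5748

20.5748


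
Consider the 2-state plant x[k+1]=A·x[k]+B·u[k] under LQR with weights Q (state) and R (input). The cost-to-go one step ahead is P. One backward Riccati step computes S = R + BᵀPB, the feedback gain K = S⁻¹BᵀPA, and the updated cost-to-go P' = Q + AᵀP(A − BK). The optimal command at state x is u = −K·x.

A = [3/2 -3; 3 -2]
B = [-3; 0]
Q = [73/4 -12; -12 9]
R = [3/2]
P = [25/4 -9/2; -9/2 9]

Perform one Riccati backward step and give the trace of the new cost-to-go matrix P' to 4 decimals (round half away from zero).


BᵀP = [-18.7500 13.5000]
S = R + BᵀPB = [3/2] + [56.2500] = [57.7500]
BᵀPA = [12.3750 29.2500]
K = S⁻¹·BᵀPA = [0.2143 0.5065]
A−BK = [2.1429 -1.4805; 3.0000 -2.0000]
AᵀP(A−BK) = [51.9107 -34.3929; -34.3929 23.4351]
P' = Q + AᵀP(A−BK) = [70.1607 -46.3929; -46.3929 32.4351]
tr(P') = 102.5958

102.5958


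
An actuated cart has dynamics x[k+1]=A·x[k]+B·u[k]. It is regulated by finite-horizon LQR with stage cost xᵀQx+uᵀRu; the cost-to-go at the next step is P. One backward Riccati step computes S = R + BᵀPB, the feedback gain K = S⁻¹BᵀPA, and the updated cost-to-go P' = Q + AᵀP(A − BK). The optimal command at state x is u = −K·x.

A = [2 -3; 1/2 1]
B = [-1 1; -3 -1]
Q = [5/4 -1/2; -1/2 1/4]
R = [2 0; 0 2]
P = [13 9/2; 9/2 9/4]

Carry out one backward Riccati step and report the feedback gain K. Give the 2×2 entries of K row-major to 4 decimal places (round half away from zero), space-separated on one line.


BᵀP = [-26.5000 -11.2500; 8.5000 2.2500]
S = R + BᵀPB = [2 0; 0 2] + [60.2500 -15.2500; -15.2500 6.2500] = [62.2500 -15.2500; -15.2500 8.2500]
BᵀPA = [-58.6250 68.2500; 18.1250 -23.2500]
K = S⁻¹·BᵀPA = [-0.7375 0.7420; 0.8336 -1.4466]
A−BK = [0.4288 -0.8114; -0.8790 1.7794]
AᵀP(A−BK) = [3.2144 -4.9057; -4.9057 7.9751]
P' = Q + AᵀP(A−BK) = [4.4644 -5.4057; -5.4057 8.2251]
tr(P') = 12.6895

-0.7375 0.7420 0.8336 -1.4466


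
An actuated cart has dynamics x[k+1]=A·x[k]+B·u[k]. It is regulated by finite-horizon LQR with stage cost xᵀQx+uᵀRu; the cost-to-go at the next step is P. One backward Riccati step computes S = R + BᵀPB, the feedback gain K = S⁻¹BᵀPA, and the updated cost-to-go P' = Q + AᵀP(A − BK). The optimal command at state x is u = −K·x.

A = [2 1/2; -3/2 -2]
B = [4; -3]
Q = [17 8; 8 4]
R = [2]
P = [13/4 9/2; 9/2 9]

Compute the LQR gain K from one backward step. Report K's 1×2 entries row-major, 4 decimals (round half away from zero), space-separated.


BᵀP = [-0.5000 -9.0000]
S = R + BᵀPB = [2] + [25.0000] = [27.0000]
BᵀPA = [12.5000 17.7500]
K = S⁻¹·BᵀPA = [0.4630 0.6574]
A−BK = [0.1481 -2.1296; -0.1111 -0.0278]
AᵀP(A−BK) = [0.4630 0.6574; 0.6574 16.1435]
P' = Q + AᵀP(A−BK) = [17.4630 8.6574; 8.6574 20.1435]
tr(P') = 37.6065

0.4630 0.6574


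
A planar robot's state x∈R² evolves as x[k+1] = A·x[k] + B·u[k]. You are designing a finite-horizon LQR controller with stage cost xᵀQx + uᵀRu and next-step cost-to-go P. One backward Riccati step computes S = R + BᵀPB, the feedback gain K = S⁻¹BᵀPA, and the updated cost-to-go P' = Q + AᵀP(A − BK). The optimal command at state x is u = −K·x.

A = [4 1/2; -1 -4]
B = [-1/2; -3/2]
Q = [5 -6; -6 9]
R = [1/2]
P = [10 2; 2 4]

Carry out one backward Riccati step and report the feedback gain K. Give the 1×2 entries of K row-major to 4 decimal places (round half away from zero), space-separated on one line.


BᵀP = [-8.0000 -7.0000]
S = R + BᵀPB = [1/2] + [14.5000] = [15.0000]
BᵀPA = [-25.0000 24.0000]
K = S⁻¹·BᵀPA = [-1.6667 1.6000]
A−BK = [3.1667 1.3000; -3.5000 -1.6000]
AᵀP(A−BK) = [106.3333 43.0000; 43.0000 20.1000]
P' = Q + AᵀP(A−BK) = [111.3333 37.0000; 37.0000 29.1000]
tr(P') = 140.4333

-1.6667 1.6000


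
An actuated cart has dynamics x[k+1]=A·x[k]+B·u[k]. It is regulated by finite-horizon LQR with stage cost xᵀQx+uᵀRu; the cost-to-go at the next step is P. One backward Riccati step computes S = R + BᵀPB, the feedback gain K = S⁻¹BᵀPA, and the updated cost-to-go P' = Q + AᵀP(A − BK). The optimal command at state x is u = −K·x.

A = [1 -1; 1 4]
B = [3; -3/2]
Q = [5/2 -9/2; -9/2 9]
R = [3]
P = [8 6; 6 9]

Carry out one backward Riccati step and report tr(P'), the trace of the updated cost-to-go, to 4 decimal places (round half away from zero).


BᵀP = [15.0000 4.5000]
S = R + BᵀPB = [3] + [38.2500] = [41.2500]
BᵀPA = [19.5000 3.0000]
K = S⁻¹·BᵀPA = [0.4727 0.0727]
A−BK = [-0.4182 -1.2182; 1.7091 4.1091]
AᵀP(A−BK) = [19.7818 44.5818; 44.5818 103.7818]
P' = Q + AᵀP(A−BK) = [22.2818 40.0818; 40.0818 112.7818]
tr(P') = 135.0636

135.0636


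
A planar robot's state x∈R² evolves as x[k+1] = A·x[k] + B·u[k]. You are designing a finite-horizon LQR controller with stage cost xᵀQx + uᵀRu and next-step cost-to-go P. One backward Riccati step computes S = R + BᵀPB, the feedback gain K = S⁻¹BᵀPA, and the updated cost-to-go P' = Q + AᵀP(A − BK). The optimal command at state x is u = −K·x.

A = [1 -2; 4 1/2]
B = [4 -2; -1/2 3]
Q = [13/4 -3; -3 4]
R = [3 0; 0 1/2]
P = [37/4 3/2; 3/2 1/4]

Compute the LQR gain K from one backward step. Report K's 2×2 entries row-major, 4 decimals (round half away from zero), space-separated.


BᵀP = [36.2500 5.8750; -14.0000 -2.2500]
S = R + BᵀPB = [3 0; 0 1/2] + [142.0625 -54.8750; -54.8750 21.2500] = [145.0625 -54.8750; -54.8750 21.7500]
BᵀPA = [59.7500 -69.5625; -23.0000 26.8750]
K = S⁻¹·BᵀPA = [0.2603 -0.2657; -0.4008 0.5653]
A−BK = [-0.8427 0.1934; 5.3326 -1.3287]
AᵀP(A−BK) = [0.4802 -0.3731; -0.3731 0.3880]
P' = Q + AᵀP(A−BK) = [3.7302 -3.3731; -3.3731 4.3880]
tr(P') = 8.1182

0.2603 -0.2657 -0.4008 0.5653


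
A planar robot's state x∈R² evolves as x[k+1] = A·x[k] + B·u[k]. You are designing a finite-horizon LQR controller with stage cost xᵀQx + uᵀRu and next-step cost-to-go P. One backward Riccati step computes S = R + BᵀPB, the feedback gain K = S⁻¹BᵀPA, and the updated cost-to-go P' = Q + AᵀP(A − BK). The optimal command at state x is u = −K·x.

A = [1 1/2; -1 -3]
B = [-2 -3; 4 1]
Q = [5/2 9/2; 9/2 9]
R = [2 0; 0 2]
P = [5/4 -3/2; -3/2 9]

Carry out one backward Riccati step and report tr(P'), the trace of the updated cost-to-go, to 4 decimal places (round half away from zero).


BᵀP = [-8.5000 39.0000; -5.2500 13.5000]
S = R + BᵀPB = [2 0; 0 2] + [173.0000 64.5000; 64.5000 29.2500] = [175.0000 64.5000; 64.5000 31.2500]
BᵀPA = [-47.5000 -121.2500; -18.7500 -43.1250]
K = S⁻¹·BᵀPA = [-0.2102 -0.7700; -0.1662 0.2092]
A−BK = [0.0810 -0.4123; 0.0069 -0.1293]
AᵀP(A−BK) = [0.1506 0.2243; 0.2243 1.4763]
P' = Q + AᵀP(A−BK) = [2.6506 4.7243; 4.7243 10.4763]
tr(P') = 13.1269

13.1269


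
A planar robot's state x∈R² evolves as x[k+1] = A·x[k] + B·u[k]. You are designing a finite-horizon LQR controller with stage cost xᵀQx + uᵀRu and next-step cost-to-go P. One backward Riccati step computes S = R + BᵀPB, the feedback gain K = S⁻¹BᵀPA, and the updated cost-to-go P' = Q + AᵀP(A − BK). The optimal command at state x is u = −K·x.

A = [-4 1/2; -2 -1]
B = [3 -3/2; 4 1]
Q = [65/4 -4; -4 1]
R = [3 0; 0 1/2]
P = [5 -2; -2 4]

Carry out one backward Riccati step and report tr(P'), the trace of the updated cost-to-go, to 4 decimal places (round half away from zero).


BᵀP = [7.0000 10.0000; -9.5000 7.0000]
S = R + BᵀPB = [3 0; 0 1/2] + [61.0000 -0.5000; -0.5000 21.2500] = [64.0000 -0.5000; -0.5000 21.7500]
BᵀPA = [-48.0000 -6.5000; 24.0000 -11.7500]
K = S⁻¹·BᵀPA = [-0.7415 -0.1058; 1.0864 -0.5427]
A−BK = [-0.1459 0.0034; -0.1204 -0.0341]
AᵀP(A−BK) = [2.3338 -0.0546; -0.0546 0.1860]
P' = Q + AᵀP(A−BK) = [18.5838 -4.0546; -4.0546 1.1860]
tr(P') = 19.7698

19.7698


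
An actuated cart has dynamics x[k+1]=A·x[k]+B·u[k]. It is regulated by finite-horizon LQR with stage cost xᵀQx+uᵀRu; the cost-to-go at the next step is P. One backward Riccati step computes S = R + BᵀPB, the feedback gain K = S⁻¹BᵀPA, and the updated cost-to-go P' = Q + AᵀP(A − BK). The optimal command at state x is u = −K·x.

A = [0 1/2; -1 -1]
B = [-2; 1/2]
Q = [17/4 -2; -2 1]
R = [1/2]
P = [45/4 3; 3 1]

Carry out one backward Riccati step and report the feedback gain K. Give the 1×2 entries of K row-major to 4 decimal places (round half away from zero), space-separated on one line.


BᵀP = [-21.0000 -5.5000]
S = R + BᵀPB = [1/2] + [39.2500] = [39.7500]
BᵀPA = [5.5000 -5.0000]
K = S⁻¹·BᵀPA = [0.1384 -0.1258]
A−BK = [0.2767 0.2484; -1.0692 -0.9371]
AᵀP(A−BK) = [0.2390 0.1918; 0.1918 0.1836]
P' = Q + AᵀP(A−BK) = [4.4890 -1.8082; -1.8082 1.1836]
tr(P') = 5.6726

0.1384 -0.1258


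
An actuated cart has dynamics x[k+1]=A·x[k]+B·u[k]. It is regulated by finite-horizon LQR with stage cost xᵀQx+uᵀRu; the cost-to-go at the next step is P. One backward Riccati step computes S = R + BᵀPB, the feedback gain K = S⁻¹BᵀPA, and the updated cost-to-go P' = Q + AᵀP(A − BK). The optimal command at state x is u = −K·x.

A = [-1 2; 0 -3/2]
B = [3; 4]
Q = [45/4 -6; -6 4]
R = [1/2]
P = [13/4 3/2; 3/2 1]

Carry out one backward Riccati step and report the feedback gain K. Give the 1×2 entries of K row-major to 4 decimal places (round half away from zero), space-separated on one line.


-0.1927 0.2294

BᵀP = [15.7500 8.5000]
S = R + BᵀPB = [1/2] + [81.2500] = [81.7500]
BᵀPA = [-15.7500 18.7500]
K = S⁻¹·BᵀPA = [-0.1927 0.2294]
A−BK = [-0.4220 1.3119; 0.7706 -2.4174]
AᵀP(A−BK) = [0.2156 -0.6376; -0.6376 1.9495]
P' = Q + AᵀP(A−BK) = [11.4656 -6.6376; -6.6376 5.9495]
tr(P') = 17.4151


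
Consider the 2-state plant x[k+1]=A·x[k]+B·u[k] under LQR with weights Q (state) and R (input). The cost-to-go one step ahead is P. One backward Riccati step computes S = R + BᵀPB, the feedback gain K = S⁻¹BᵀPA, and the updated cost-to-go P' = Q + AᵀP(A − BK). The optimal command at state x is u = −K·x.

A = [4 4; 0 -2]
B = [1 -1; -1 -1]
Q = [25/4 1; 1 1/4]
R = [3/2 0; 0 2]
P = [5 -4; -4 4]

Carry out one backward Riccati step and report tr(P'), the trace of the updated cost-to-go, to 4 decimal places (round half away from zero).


BᵀP = [9.0000 -8.0000; -1.0000 0.0000]
S = R + BᵀPB = [3/2 0; 0 2] + [17.0000 -1.0000; -1.0000 1.0000] = [18.5000 -1.0000; -1.0000 3.0000]
BᵀPA = [36.0000 52.0000; -4.0000 -4.0000]
K = S⁻¹·BᵀPA = [1.9083 2.7890; -0.6972 -0.4037]
A−BK = [1.3945 0.8073; 1.2110 0.3853]
AᵀP(A−BK) = [8.5138 9.9817; 9.9817 13.3578]
P' = Q + AᵀP(A−BK) = [14.7638 10.9817; 10.9817 13.6078]
tr(P') = 28.3716

28.3716


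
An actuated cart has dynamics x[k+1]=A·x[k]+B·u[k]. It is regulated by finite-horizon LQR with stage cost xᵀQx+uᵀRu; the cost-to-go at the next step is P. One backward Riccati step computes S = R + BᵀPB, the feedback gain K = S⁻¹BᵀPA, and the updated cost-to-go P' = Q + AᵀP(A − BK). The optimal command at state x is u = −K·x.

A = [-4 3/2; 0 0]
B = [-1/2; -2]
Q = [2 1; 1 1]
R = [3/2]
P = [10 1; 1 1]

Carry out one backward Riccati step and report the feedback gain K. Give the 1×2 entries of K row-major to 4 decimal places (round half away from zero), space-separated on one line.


BᵀP = [-7.0000 -2.5000]
S = R + BᵀPB = [3/2] + [8.5000] = [10.0000]
BᵀPA = [28.0000 -10.5000]
K = S⁻¹·BᵀPA = [2.8000 -1.0500]
A−BK = [-2.6000 0.9750; 5.6000 -2.1000]
AᵀP(A−BK) = [81.6000 -30.6000; -30.6000 11.4750]
P' = Q + AᵀP(A−BK) = [83.6000 -29.6000; -29.6000 12.4750]
tr(P') = 96.0750

2.8000 -1.0500


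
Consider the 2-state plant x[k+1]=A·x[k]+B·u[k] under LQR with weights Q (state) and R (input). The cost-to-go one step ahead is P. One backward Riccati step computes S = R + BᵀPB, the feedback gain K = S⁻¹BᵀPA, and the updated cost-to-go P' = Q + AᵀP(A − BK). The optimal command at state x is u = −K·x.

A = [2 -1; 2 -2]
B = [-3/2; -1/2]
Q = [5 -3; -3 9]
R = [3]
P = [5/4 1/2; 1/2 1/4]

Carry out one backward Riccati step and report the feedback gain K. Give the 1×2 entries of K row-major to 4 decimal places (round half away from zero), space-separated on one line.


BᵀP = [-2.1250 -0.8750]
S = R + BᵀPB = [3] + [3.6250] = [6.6250]
BᵀPA = [-6.0000 3.8750]
K = S⁻¹·BᵀPA = [-0.9057 0.5849]
A−BK = [0.6415 -0.1226; 1.5472 -1.7075]
AᵀP(A−BK) = [4.5660 -2.9906; -2.9906 1.9835]
P' = Q + AᵀP(A−BK) = [9.5660 -5.9906; -5.9906 10.9835]
tr(P') = 20.5495

-0.9057 0.5849


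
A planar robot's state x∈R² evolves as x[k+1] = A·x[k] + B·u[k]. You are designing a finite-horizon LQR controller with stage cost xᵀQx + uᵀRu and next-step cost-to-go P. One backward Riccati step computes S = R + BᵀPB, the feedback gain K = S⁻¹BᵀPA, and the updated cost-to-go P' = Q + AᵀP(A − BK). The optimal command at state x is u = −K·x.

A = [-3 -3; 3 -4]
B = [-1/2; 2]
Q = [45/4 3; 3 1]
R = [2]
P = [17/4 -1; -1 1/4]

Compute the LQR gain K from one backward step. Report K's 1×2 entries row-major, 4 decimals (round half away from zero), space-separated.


BᵀP = [-4.1250 1.0000]
S = R + BᵀPB = [2] + [4.0625] = [6.0625]
BᵀPA = [15.3750 8.3750]
K = S⁻¹·BᵀPA = [2.5361 1.3814]
A−BK = [-1.7320 -2.3093; -2.0722 -6.7629]
AᵀP(A−BK) = [19.5077 11.0103; 11.0103 6.6804]
P' = Q + AᵀP(A−BK) = [30.7577 14.0103; 14.0103 7.6804]
tr(P') = 38.4381

2.5361 1.3814


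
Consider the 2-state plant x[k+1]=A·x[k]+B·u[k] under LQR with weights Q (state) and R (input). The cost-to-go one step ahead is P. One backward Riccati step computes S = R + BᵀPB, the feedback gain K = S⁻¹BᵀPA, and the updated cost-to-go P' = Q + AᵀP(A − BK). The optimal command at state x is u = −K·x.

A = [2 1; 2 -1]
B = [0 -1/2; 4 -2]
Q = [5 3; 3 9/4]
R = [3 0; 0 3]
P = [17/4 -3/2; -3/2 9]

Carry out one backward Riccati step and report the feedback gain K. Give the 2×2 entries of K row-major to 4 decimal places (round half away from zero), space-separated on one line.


BᵀP = [-6.0000 36.0000; 0.8750 -17.2500]
S = R + BᵀPB = [3 0; 0 3] + [144.0000 -69.0000; -69.0000 34.0625] = [147.0000 -69.0000; -69.0000 37.0625]
BᵀPA = [60.0000 -42.0000; -32.7500 18.1250]
K = S⁻¹·BᵀPA = [-0.0524 -0.4453; -0.9812 -0.3400]
A−BK = [1.5094 0.8300; 0.2472 0.1012]
AᵀP(A−BK) = [12.0098 6.0835; 6.0835 3.7097]
P' = Q + AᵀP(A−BK) = [17.0098 9.0835; 9.0835 5.9597]
tr(P') = 22.9695

-0.0524 -0.4453 -0.9812 -0.3400


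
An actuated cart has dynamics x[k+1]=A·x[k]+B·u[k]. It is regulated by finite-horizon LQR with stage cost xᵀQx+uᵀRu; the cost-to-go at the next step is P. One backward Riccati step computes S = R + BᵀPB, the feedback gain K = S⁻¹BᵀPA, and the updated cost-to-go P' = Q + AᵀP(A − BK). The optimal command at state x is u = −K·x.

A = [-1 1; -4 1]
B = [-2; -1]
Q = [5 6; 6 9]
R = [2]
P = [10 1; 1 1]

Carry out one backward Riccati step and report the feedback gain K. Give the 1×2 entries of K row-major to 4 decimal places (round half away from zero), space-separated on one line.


0.7021 -0.5106

BᵀP = [-21.0000 -3.0000]
S = R + BᵀPB = [2] + [45.0000] = [47.0000]
BᵀPA = [33.0000 -24.0000]
K = S⁻¹·BᵀPA = [0.7021 -0.5106]
A−BK = [0.4043 -0.0213; -3.2979 0.4894]
AᵀP(A−BK) = [10.8298 -2.1489; -2.1489 0.7447]
P' = Q + AᵀP(A−BK) = [15.8298 3.8511; 3.8511 9.7447]
tr(P') = 25.5745


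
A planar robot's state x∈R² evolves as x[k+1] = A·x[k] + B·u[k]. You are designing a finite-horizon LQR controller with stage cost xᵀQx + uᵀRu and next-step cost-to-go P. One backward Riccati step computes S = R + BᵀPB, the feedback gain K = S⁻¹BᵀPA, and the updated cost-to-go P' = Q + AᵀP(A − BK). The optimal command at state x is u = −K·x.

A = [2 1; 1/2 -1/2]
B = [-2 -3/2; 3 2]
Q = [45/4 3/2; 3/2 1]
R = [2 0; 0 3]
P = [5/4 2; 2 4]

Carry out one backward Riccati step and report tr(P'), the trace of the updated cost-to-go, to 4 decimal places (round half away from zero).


BᵀP = [3.5000 8.0000; 2.1250 5.0000]
S = R + BᵀPB = [2 0; 0 3] + [17.0000 10.7500; 10.7500 6.8125] = [19.0000 10.7500; 10.7500 9.8125]
BᵀPA = [11.0000 -0.5000; 6.7500 -0.3750]
K = S⁻¹·BᵀPA = [0.4991 -0.0123; 0.1411 -0.0247]
A−BK = [3.2099 0.9383; -1.2795 -0.4136]
AᵀP(A−BK) = [3.5573 0.8025; 0.8025 0.2346]
P' = Q + AᵀP(A−BK) = [14.8073 2.3025; 2.3025 1.2346]
tr(P') = 16.0419

16.0419


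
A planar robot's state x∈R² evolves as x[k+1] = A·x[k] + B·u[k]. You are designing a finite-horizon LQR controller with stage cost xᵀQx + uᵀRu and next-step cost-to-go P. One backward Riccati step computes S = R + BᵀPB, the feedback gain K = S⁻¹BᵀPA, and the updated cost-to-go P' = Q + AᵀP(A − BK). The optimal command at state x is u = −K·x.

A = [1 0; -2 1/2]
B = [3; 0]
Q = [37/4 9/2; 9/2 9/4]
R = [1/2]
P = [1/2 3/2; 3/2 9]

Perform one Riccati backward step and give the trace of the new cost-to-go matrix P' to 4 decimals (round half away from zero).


31.9875

BᵀP = [1.5000 4.5000]
S = R + BᵀPB = [1/2] + [4.5000] = [5.0000]
BᵀPA = [-7.5000 2.2500]
K = S⁻¹·BᵀPA = [-1.5000 0.4500]
A−BK = [5.5000 -1.3500; -2.0000 0.5000]
AᵀP(A−BK) = [19.2500 -4.8750; -4.8750 1.2375]
P' = Q + AᵀP(A−BK) = [28.5000 -0.3750; -0.3750 3.4875]
tr(P') = 31.9875


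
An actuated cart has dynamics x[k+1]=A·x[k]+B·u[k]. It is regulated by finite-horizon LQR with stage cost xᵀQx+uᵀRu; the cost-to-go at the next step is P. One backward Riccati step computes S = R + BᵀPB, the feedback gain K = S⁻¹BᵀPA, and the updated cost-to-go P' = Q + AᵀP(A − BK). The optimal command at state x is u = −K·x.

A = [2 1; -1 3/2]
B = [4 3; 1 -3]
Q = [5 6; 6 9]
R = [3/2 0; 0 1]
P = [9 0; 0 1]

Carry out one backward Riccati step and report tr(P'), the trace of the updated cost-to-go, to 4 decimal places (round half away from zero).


14.6513

BᵀP = [36.0000 1.0000; 27.0000 -3.0000]
S = R + BᵀPB = [3/2 0; 0 1] + [145.0000 105.0000; 105.0000 90.0000] = [146.5000 105.0000; 105.0000 91.0000]
BᵀPA = [71.0000 37.5000; 57.0000 22.5000]
K = S⁻¹·BᵀPA = [0.2064 0.4552; 0.3883 -0.2780]
A−BK = [0.0098 0.0131; -0.0416 0.2107]
AᵀP(A−BK) = [0.2172 0.0254; 0.0254 0.4341]
P' = Q + AᵀP(A−BK) = [5.2172 6.0254; 6.0254 9.4341]
tr(P') = 14.6513


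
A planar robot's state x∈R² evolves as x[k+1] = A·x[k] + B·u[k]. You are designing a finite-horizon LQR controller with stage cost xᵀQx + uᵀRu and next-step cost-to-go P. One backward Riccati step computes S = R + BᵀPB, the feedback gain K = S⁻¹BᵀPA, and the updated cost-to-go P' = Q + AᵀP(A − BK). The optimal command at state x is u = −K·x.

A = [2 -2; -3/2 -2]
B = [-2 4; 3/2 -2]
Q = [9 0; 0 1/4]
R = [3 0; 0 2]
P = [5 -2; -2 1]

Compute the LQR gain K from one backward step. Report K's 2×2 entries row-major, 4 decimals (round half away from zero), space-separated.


-0.1700 0.0141 0.4431 -0.2298

BᵀP = [-13.0000 5.5000; 24.0000 -10.0000]
S = R + BᵀPB = [3 0; 0 2] + [34.2500 -63.0000; -63.0000 116.0000] = [37.2500 -63.0000; -63.0000 118.0000]
BᵀPA = [-34.2500 15.0000; 63.0000 -28.0000]
K = S⁻¹·BᵀPA = [-0.1700 0.0141; 0.4431 -0.2298]
A−BK = [-0.1125 -1.0528; -0.3587 -2.4807]
AᵀP(A−BK) = [0.5100 -0.0422; -0.0422 1.3552]
P' = Q + AᵀP(A−BK) = [9.5100 -0.0422; -0.0422 1.6052]
tr(P') = 11.1152


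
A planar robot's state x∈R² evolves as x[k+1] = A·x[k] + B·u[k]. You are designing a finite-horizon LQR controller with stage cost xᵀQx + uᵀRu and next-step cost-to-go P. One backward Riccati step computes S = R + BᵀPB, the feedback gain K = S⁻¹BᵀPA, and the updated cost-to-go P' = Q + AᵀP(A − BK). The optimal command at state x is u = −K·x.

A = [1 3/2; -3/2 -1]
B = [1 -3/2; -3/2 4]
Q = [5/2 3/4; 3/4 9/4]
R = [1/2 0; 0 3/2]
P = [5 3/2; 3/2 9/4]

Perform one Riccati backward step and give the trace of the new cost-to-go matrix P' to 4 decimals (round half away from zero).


7.4200

BᵀP = [2.7500 -1.8750; -1.5000 6.7500]
S = R + BᵀPB = [1/2 0; 0 3/2] + [5.5625 -11.6250; -11.6250 29.2500] = [6.0625 -11.6250; -11.6250 30.7500]
BᵀPA = [5.5625 6.0000; -11.6250 -9.0000]
K = S⁻¹·BᵀPA = [0.7002 1.5576; -0.1133 0.2962]
A−BK = [0.1298 0.3867; 0.0037 0.1517]
AᵀP(A−BK) = [0.3501 0.7788; 0.7788 2.3199]
P' = Q + AᵀP(A−BK) = [2.8501 1.5288; 1.5288 4.5699]
tr(P') = 7.4200


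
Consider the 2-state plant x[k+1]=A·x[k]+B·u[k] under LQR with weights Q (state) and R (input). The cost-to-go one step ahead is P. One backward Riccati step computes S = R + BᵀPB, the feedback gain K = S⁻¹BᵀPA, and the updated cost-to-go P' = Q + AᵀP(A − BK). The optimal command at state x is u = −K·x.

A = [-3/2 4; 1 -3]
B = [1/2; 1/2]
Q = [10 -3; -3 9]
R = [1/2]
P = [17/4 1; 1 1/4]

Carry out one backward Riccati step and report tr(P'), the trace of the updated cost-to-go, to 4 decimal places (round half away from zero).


BᵀP = [2.6250 0.6250]
S = R + BᵀPB = [1/2] + [1.6250] = [2.1250]
BᵀPA = [-3.3125 8.6250]
K = S⁻¹·BᵀPA = [-1.5588 4.0588]
A−BK = [-0.7206 1.9706; 1.7794 -5.0294]
AᵀP(A−BK) = [1.6489 -4.3051; -4.3051 11.2426]
P' = Q + AᵀP(A−BK) = [11.6489 -7.3051; -7.3051 20.2426]
tr(P') = 31.8915

31.8915


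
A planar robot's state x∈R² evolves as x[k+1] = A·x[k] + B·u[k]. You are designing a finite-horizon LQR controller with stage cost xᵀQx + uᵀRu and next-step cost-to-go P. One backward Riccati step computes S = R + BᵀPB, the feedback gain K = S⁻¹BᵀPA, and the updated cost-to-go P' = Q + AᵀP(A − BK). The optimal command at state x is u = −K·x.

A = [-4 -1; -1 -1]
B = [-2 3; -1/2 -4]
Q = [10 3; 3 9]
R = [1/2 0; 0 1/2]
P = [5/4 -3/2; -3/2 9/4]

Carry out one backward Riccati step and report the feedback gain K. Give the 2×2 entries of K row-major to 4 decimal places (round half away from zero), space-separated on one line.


1.1083 0.3976 -0.1358 0.1053

BᵀP = [-1.7500 1.8750; 9.7500 -13.5000]
S = R + BᵀPB = [1/2 0; 0 1/2] + [2.5625 -12.7500; -12.7500 83.2500] = [3.0625 -12.7500; -12.7500 83.7500]
BᵀPA = [5.1250 -0.1250; -25.5000 3.7500]
K = S⁻¹·BᵀPA = [1.1083 0.3976; -0.1358 0.1053]
A−BK = [-1.3761 -0.5207; -0.9889 -0.3800]
AᵀP(A−BK) = [1.1083 0.3976; 0.3976 0.1548]
P' = Q + AᵀP(A−BK) = [11.1083 3.3976; 3.3976 9.1548]
tr(P') = 20.2631


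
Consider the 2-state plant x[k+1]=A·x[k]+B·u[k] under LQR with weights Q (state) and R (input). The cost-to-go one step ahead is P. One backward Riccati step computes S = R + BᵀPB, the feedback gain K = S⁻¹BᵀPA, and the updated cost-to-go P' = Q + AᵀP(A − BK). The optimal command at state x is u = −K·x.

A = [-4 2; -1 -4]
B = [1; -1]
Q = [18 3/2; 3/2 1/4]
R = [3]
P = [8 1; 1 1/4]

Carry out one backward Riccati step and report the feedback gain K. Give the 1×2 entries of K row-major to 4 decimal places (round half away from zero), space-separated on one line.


BᵀP = [7.0000 0.7500]
S = R + BᵀPB = [3] + [6.2500] = [9.2500]
BᵀPA = [-28.7500 11.0000]
K = S⁻¹·BᵀPA = [-3.1081 1.1892]
A−BK = [-0.8919 0.8108; -4.1081 -2.8108]
AᵀP(A−BK) = [46.8919 -14.8108; -14.8108 6.9189]
P' = Q + AᵀP(A−BK) = [64.8919 -13.3108; -13.3108 7.1689]
tr(P') = 72.0608

-3.1081 1.1892


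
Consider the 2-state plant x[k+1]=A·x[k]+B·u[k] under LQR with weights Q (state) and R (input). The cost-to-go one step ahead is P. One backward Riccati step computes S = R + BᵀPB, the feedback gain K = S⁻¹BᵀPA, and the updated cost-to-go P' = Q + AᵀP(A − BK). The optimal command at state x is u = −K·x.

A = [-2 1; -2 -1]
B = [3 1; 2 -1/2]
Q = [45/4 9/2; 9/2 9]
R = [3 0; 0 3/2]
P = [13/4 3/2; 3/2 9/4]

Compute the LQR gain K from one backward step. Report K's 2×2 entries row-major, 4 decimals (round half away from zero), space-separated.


-0.7502 -0.0205 0.1152 0.6017

BᵀP = [12.7500 9.0000; 2.5000 0.3750]
S = R + BᵀPB = [3 0; 0 3/2] + [56.2500 8.2500; 8.2500 2.3125] = [59.2500 8.2500; 8.2500 3.8125]
BᵀPA = [-43.5000 3.7500; -5.7500 2.1250]
K = S⁻¹·BᵀPA = [-0.7502 -0.0205; 0.1152 0.6017]
A−BK = [0.1354 0.4598; -0.4419 -0.6582]
AᵀP(A−BK) = [2.0279 0.5685; 0.5685 1.2982]
P' = Q + AᵀP(A−BK) = [13.2779 5.0685; 5.0685 10.2982]
tr(P') = 23.5761


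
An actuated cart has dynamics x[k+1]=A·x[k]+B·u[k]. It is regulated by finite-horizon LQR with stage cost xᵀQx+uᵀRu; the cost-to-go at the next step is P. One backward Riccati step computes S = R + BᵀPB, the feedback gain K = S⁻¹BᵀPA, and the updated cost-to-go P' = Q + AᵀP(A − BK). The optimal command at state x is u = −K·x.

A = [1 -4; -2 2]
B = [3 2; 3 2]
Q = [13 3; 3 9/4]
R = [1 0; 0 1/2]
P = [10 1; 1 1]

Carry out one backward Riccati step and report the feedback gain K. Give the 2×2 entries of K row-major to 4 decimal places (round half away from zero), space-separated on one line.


0.0946 -0.5405 0.1261 -0.7207

BᵀP = [33.0000 6.0000; 22.0000 4.0000]
S = R + BᵀPB = [1 0; 0 1/2] + [117.0000 78.0000; 78.0000 52.0000] = [118.0000 78.0000; 78.0000 52.5000]
BᵀPA = [21.0000 -120.0000; 14.0000 -80.0000]
K = S⁻¹·BᵀPA = [0.0946 -0.5405; 0.1261 -0.7207]
A−BK = [0.4640 -0.9369; -2.5360 5.0631]
AᵀP(A−BK) = [6.2477 -12.5586; -12.5586 25.4775]
P' = Q + AᵀP(A−BK) = [19.2477 -9.5586; -9.5586 27.7275]
tr(P') = 46.9752


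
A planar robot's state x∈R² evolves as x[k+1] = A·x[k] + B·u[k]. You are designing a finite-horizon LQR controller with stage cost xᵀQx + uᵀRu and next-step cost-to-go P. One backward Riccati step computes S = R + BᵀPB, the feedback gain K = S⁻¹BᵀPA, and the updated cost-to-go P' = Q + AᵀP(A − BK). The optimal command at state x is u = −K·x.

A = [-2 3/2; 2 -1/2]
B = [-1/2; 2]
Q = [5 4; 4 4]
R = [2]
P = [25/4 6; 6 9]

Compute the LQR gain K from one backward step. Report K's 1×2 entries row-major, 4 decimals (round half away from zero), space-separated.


BᵀP = [8.8750 15.0000]
S = R + BᵀPB = [2] + [25.5625] = [27.5625]
BᵀPA = [12.2500 5.8125]
K = S⁻¹·BᵀPA = [0.4444 0.2109]
A−BK = [-1.7778 1.6054; 1.1111 -0.9218]
AᵀP(A−BK) = [7.5556 -6.3333; -6.3333 6.0867]
P' = Q + AᵀP(A−BK) = [12.5556 -2.3333; -2.3333 10.0867]
tr(P') = 22.6423

0.4444 0.2109


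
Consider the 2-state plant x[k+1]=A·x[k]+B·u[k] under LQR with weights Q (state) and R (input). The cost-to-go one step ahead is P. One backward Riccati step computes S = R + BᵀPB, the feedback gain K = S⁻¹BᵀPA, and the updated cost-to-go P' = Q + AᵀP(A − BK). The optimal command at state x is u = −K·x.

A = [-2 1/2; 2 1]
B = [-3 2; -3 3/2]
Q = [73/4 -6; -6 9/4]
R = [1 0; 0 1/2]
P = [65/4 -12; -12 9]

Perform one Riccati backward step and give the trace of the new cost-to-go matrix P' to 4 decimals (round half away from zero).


35.9405

BᵀP = [-12.7500 9.0000; 14.5000 -10.5000]
S = R + BᵀPB = [1 0; 0 1/2] + [11.2500 -12.0000; -12.0000 13.2500] = [12.2500 -12.0000; -12.0000 13.7500]
BᵀPA = [43.5000 2.6250; -50.0000 -3.2500]
K = S⁻¹·BᵀPA = [-0.0767 -0.1189; -3.7033 -0.3402]
A−BK = [5.1765 0.8235; 7.3248 1.1535]
AᵀP(A−BK) = [15.1714 1.9156; 1.9156 0.2692]
P' = Q + AᵀP(A−BK) = [33.4214 -4.0844; -4.0844 2.5192]
tr(P') = 35.9405


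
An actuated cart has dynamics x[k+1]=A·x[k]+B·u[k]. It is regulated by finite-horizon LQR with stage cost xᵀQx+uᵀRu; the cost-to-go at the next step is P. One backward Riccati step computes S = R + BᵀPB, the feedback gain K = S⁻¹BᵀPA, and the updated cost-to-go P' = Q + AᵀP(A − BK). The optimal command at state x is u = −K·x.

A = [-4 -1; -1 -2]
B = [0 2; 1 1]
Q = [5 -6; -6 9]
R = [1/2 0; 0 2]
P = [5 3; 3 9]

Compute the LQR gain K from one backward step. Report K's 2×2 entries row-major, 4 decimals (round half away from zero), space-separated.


0.5559 -1.4060 -1.7520 -0.5095

BᵀP = [3.0000 9.0000; 13.0000 15.0000]
S = R + BᵀPB = [1/2 0; 0 2] + [9.0000 15.0000; 15.0000 41.0000] = [9.5000 15.0000; 15.0000 43.0000]
BᵀPA = [-21.0000 -21.0000; -67.0000 -43.0000]
K = S⁻¹·BᵀPA = [0.5559 -1.4060; -1.7520 -0.5095]
A−BK = [-0.4959 0.0191; 0.1962 -0.0845]
AᵀP(A−BK) = [7.2861 1.3351; 1.3351 1.5640]
P' = Q + AᵀP(A−BK) = [12.2861 -4.6649; -4.6649 10.5640]
tr(P') = 22.8501


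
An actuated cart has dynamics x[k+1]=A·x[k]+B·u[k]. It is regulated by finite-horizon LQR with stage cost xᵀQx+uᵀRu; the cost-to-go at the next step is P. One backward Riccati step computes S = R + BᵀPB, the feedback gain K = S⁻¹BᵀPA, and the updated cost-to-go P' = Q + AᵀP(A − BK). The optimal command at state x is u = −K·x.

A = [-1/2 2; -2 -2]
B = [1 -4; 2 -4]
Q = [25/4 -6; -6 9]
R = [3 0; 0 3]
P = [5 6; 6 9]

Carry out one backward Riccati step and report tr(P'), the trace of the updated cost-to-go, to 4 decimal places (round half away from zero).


21.1386

BᵀP = [17.0000 24.0000; -44.0000 -60.0000]
S = R + BᵀPB = [3 0; 0 3] + [65.0000 -164.0000; -164.0000 416.0000] = [68.0000 -164.0000; -164.0000 419.0000]
BᵀPA = [-56.5000 -14.0000; 142.0000 32.0000]
K = S⁻¹·BᵀPA = [-0.2415 -0.3872; 0.2444 -0.0752]
A−BK = [0.7190 2.0865; -0.5395 -1.5263]
AᵀP(A−BK) = [0.9037 1.7989; 1.7989 4.9850]
P' = Q + AᵀP(A−BK) = [7.1537 -4.2011; -4.2011 13.9850]
tr(P') = 21.1386


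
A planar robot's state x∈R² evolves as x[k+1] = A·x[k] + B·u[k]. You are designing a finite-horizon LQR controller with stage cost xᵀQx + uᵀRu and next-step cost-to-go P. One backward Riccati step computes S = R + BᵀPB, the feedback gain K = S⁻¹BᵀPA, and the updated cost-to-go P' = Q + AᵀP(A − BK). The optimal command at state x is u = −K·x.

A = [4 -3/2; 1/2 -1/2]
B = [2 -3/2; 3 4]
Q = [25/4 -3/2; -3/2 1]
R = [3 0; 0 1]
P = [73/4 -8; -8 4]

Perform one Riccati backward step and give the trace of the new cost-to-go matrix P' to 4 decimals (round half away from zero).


12.6206

BᵀP = [12.5000 -4.0000; -59.3750 28.0000]
S = R + BᵀPB = [3 0; 0 1] + [13.0000 -34.7500; -34.7500 201.0625] = [16.0000 -34.7500; -34.7500 202.0625]
BᵀPA = [48.0000 -16.7500; -223.5000 75.0625]
K = S⁻¹·BᵀPA = [0.9541 -0.3832; -0.9420 0.3056]
A−BK = [0.6789 -0.2752; 1.4059 -0.5728]
AᵀP(A−BK) = [4.6643 -1.8093; -1.8093 0.7063]
P' = Q + AᵀP(A−BK) = [10.9143 -3.3093; -3.3093 1.7063]
tr(P') = 12.6206


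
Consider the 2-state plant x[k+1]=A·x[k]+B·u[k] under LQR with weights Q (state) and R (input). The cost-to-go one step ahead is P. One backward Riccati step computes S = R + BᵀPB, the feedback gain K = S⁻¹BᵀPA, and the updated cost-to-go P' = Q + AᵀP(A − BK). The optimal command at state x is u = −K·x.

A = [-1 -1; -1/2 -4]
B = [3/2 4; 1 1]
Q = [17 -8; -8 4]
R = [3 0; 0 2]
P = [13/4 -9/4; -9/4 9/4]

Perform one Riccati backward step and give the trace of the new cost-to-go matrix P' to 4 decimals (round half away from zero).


34.2043

BᵀP = [2.6250 -1.1250; 10.7500 -6.7500]
S = R + BᵀPB = [3 0; 0 2] + [2.8125 9.3750; 9.3750 36.2500] = [5.8125 9.3750; 9.3750 38.2500]
BᵀPA = [-2.0625 1.8750; -7.3750 16.2500]
K = S⁻¹·BᵀPA = [-0.0725 -0.5997; -0.1750 0.5718]
A−BK = [-0.1911 -2.3877; -0.2524 -3.9721]
AᵀP(A−BK) = [0.1220 0.6053; 0.6053 13.0823]
P' = Q + AᵀP(A−BK) = [17.1220 -7.3947; -7.3947 17.0823]
tr(P') = 34.2043


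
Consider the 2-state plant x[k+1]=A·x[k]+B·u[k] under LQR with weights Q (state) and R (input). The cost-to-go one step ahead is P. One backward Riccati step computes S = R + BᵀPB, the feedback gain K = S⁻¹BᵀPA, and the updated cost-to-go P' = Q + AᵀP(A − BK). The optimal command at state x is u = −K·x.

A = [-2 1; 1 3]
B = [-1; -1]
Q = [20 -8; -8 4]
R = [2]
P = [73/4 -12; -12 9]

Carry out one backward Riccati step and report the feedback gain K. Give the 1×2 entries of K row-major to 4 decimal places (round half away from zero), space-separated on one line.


BᵀP = [-6.2500 3.0000]
S = R + BᵀPB = [2] + [3.2500] = [5.2500]
BᵀPA = [15.5000 2.7500]
K = S⁻¹·BᵀPA = [2.9524 0.5238]
A−BK = [0.9524 1.5238; 3.9524 3.5238]
AᵀP(A−BK) = [84.2381 42.3810; 42.3810 25.8095]
P' = Q + AᵀP(A−BK) = [104.2381 34.3810; 34.3810 29.8095]
tr(P') = 134.0476

2.9524 0.5238


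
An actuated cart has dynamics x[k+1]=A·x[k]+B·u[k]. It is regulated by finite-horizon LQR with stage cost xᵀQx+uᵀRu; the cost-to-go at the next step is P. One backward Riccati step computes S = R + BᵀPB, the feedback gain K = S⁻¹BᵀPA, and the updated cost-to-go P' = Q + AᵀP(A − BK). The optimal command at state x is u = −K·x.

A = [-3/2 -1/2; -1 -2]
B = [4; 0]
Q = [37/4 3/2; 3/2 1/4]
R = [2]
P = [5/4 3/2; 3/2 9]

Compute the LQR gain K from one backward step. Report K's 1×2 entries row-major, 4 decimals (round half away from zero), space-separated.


BᵀP = [5.0000 6.0000]
S = R + BᵀPB = [2] + [20.0000] = [22.0000]
BᵀPA = [-13.5000 -14.5000]
K = S⁻¹·BᵀPA = [-0.6136 -0.6591]
A−BK = [0.9545 2.1364; -1.0000 -2.0000]
AᵀP(A−BK) = [8.0284 15.2898; 15.2898 29.7557]
P' = Q + AᵀP(A−BK) = [17.2784 16.7898; 16.7898 30.0057]
tr(P') = 47.2841

-0.6136 -0.6591


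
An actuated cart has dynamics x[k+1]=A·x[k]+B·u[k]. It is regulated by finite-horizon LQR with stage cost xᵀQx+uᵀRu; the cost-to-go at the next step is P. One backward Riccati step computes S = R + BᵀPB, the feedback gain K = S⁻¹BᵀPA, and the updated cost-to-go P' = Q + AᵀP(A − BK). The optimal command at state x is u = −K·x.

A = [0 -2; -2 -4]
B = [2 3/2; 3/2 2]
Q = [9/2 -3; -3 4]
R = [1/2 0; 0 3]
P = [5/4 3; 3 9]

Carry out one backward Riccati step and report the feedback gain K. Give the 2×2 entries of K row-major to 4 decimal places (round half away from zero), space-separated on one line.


-0.6316 -1.6099 -0.2297 -0.4357

BᵀP = [7.0000 19.5000; 7.8750 22.5000]
S = R + BᵀPB = [1/2 0; 0 3] + [43.2500 49.5000; 49.5000 56.8125] = [43.7500 49.5000; 49.5000 59.8125]
BᵀPA = [-39.0000 -92.0000; -45.0000 -105.7500]
K = S⁻¹·BᵀPA = [-0.6316 -1.6099; -0.2297 -0.4357]
A−BK = [1.6077 1.8733; -0.5933 -0.7138]
AᵀP(A−BK) = [1.0335 1.6077; 1.6077 2.8145]
P' = Q + AᵀP(A−BK) = [5.5335 -1.3923; -1.3923 6.8145]
tr(P') = 12.3480


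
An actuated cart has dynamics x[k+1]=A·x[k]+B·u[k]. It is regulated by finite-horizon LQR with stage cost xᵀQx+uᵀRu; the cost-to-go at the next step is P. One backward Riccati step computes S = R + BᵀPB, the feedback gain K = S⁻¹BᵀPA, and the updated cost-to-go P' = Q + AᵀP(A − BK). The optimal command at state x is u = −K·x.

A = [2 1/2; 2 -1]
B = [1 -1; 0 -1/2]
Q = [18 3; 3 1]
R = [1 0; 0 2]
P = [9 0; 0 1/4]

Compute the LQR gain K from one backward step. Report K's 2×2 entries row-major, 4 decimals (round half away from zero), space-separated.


1.1772 0.3513 -0.6920 -0.1097

BᵀP = [9.0000 0.0000; -9.0000 -0.1250]
S = R + BᵀPB = [1 0; 0 2] + [9.0000 -9.0000; -9.0000 9.0625] = [10.0000 -9.0000; -9.0000 11.0625]
BᵀPA = [18.0000 4.5000; -18.2500 -4.3750]
K = S⁻¹·BᵀPA = [1.1772 0.3513; -0.6920 -0.1097]
A−BK = [0.1308 0.0390; 1.6540 -1.0549]
AᵀP(A−BK) = [3.1814 0.1751; 0.1751 0.4393]
P' = Q + AᵀP(A−BK) = [21.1814 3.1751; 3.1751 1.4393]
tr(P') = 22.6208


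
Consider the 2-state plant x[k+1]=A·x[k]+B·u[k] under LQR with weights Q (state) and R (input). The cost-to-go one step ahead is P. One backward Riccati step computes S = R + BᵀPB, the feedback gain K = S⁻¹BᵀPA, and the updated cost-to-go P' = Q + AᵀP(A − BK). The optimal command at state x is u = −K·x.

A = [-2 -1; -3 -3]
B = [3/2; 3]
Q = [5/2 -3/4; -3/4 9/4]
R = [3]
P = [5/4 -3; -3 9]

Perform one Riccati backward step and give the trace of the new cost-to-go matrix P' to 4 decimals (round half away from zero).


10.6497

BᵀP = [-7.1250 22.5000]
S = R + BᵀPB = [3] + [56.8125] = [59.8125]
BᵀPA = [-53.2500 -60.3750]
K = S⁻¹·BᵀPA = [-0.8903 -1.0094]
A−BK = [-0.6646 0.5141; -0.3292 0.0282]
AᵀP(A−BK) = [2.5925 2.7492; 2.7492 3.3072]
P' = Q + AᵀP(A−BK) = [5.0925 1.9992; 1.9992 5.5572]
tr(P') = 10.6497


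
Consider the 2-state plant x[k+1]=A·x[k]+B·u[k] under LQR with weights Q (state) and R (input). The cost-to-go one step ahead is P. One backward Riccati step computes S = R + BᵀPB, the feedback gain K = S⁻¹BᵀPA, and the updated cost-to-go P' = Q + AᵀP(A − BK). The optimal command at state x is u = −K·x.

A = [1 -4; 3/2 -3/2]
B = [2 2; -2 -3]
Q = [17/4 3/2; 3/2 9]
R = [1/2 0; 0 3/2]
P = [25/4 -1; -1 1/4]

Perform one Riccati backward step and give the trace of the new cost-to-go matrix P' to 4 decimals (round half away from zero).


16.8612

BᵀP = [14.5000 -2.5000; 15.5000 -2.7500]
S = R + BᵀPB = [1/2 0; 0 3/2] + [34.0000 36.5000; 36.5000 39.2500] = [34.5000 36.5000; 36.5000 40.7500]
BᵀPA = [10.7500 -54.2500; 11.3750 -57.8750]
K = S⁻¹·BᵀPA = [0.3107 -1.3345; 0.0008 -0.2250]
A−BK = [0.3769 -0.8812; 2.1239 -4.8438]
AᵀP(A−BK) = [0.4629 -1.1581; -1.1581 3.1483]
P' = Q + AᵀP(A−BK) = [4.7129 0.3419; 0.3419 12.1483]
tr(P') = 16.8612


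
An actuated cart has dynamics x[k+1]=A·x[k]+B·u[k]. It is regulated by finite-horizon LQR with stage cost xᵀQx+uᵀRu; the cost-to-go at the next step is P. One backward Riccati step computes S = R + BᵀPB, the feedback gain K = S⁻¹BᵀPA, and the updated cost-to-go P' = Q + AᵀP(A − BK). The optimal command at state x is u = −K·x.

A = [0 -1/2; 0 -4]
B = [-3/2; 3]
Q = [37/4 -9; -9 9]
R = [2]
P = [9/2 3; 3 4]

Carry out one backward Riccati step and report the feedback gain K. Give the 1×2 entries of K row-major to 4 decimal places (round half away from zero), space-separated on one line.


0.0000 -1.4734

BᵀP = [2.2500 7.5000]
S = R + BᵀPB = [2] + [19.1250] = [21.1250]
BᵀPA = [0.0000 -31.1250]
K = S⁻¹·BᵀPA = [0.0000 -1.4734]
A−BK = [0.0000 -2.7101; 0.0000 0.4201]
AᵀP(A−BK) = [0.0000 0.0000; 0.0000 31.2663]
P' = Q + AᵀP(A−BK) = [9.2500 -9.0000; -9.0000 40.2663]
tr(P') = 49.5163
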